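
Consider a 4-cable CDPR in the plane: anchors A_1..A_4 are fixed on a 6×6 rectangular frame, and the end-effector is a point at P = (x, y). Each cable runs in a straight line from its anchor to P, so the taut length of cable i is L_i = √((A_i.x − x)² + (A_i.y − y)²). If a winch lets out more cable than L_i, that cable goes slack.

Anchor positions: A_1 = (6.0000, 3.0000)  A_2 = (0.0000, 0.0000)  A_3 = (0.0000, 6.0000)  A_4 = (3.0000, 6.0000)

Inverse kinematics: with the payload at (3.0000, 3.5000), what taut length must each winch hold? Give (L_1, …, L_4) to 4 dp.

(3.0414, 4.6098, 3.9051, 2.5000)

cable 1: Δx=3.0000, Δy=-0.5000; L_1 = √(Δx²+Δy²) = 3.0414
cable 2: Δx=-3.0000, Δy=-3.5000; L_2 = √(Δx²+Δy²) = 4.6098
cable 3: Δx=-3.0000, Δy=2.5000; L_3 = √(Δx²+Δy²) = 3.9051
cable 4: Δx=0.0000, Δy=2.5000; L_4 = √(Δx²+Δy²) = 2.5000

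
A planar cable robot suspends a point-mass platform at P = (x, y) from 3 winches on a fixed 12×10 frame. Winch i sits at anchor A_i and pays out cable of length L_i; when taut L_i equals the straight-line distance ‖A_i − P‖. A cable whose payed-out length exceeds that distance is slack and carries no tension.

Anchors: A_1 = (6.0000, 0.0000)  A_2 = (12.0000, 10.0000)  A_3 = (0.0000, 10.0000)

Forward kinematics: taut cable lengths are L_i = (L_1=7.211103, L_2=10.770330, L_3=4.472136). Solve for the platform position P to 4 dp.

each cable: (A_i−P)·(A_i−P) = L_i²; let k_i = ‖A_i‖²−L_i²
k_1 = 36.0000+0.0000−52.0000 = -16.0000
row 1: -12.0000x − 20.0000y = -144.0000  (k_2=128.0000)
row 2: 12.0000x − 20.0000y = -96.0000  (k_3=80.0000)
Cramer on rows 1–2 → x = 2.0000, y = 6.0000

(2.0000, 6.0000)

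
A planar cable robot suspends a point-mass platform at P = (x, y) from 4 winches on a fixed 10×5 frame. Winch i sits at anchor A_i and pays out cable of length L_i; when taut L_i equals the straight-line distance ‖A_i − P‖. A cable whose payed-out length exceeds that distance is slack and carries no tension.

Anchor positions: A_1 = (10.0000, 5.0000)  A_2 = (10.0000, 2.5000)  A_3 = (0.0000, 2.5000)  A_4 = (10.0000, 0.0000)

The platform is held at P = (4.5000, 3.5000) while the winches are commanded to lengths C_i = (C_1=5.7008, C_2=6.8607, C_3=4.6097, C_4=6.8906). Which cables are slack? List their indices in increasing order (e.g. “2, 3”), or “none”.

cable 1: √((5.5000)²+(1.5000)²)=5.7009, C_1=5.7008: taut
cable 2: √((5.5000)²+(-1.0000)²)=5.5902, C_2=6.8607: slack
cable 3: √((-4.5000)²+(-1.0000)²)=4.6098, C_3=4.6097: taut
cable 4: √((5.5000)²+(-3.5000)²)=6.5192, C_4=6.8906: slack

2, 4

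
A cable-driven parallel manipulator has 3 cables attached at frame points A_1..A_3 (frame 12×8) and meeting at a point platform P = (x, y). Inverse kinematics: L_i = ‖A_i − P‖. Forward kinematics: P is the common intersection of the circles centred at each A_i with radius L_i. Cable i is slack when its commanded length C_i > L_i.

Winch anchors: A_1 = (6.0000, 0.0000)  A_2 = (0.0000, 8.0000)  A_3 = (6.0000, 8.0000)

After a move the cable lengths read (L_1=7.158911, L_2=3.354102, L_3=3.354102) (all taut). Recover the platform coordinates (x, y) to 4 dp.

(3.0000, 6.5000)

circle eqns → linear via eq_j − eq_1; set q_j = A_j·A_j − L_j²
q_1 = 36.0000+0.0000−51.2500 = -15.2500
12.0000·x − 16.0000·y = q_1−q_2 = -68.0000
0.0000·x − 16.0000·y = q_1−q_3 = -104.0000
solve first two rows → x=3.0000, y=6.5000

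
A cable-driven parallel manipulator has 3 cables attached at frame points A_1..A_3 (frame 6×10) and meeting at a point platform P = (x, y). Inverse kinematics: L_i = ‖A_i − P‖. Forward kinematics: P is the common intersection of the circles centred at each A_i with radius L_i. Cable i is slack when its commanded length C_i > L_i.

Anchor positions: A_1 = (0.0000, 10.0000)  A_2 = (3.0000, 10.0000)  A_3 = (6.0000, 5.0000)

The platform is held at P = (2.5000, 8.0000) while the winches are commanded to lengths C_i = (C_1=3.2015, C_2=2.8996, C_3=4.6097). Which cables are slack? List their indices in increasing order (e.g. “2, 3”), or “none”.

2

i=1: geometric 3.2016 vs commanded 3.2015 ⇒ taut
i=2: geometric 2.0616 vs commanded 2.8996 ⇒ slack
i=3: geometric 4.6098 vs commanded 4.6097 ⇒ taut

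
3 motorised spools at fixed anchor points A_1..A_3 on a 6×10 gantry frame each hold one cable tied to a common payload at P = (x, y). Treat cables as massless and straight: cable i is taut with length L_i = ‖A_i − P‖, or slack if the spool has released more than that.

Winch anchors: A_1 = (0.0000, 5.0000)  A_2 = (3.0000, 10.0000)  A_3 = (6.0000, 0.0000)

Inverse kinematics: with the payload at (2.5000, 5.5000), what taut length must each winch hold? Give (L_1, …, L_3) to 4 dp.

cable 1: Δx=-2.5000, Δy=-0.5000; L_1 = √(Δx²+Δy²) = 2.5495
cable 2: Δx=0.5000, Δy=4.5000; L_2 = √(Δx²+Δy²) = 4.5277
cable 3: Δx=3.5000, Δy=-5.5000; L_3 = √(Δx²+Δy²) = 6.5192

(2.5495, 4.5277, 6.5192)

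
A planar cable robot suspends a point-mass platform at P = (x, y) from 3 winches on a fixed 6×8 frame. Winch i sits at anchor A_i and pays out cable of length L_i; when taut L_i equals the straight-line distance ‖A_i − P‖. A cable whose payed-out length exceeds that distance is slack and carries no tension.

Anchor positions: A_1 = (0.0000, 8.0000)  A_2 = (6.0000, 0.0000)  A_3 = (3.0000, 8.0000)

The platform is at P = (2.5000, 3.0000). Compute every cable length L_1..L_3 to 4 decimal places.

cable 1: Δx=-2.5000, Δy=5.0000; L_1 = √(Δx²+Δy²) = 5.5902
cable 2: Δx=3.5000, Δy=-3.0000; L_2 = √(Δx²+Δy²) = 4.6098
cable 3: Δx=0.5000, Δy=5.0000; L_3 = √(Δx²+Δy²) = 5.0249

(5.5902, 4.6098, 5.0249)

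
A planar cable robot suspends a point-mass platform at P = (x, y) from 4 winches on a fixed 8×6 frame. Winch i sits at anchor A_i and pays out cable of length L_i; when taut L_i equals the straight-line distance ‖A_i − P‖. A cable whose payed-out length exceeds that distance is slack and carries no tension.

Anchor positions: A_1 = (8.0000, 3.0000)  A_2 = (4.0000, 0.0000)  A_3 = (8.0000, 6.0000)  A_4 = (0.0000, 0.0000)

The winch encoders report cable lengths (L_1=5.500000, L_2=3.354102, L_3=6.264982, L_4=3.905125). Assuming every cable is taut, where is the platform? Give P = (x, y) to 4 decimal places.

each cable: (A_i−P)·(A_i−P) = L_i²; let k_i = ‖A_i‖²−L_i²
k_1 = 64.0000+9.0000−30.2500 = 42.7500
row 1: 8.0000x + 6.0000y = 38.0000  (k_2=4.7500)
row 2: 0.0000x − 6.0000y = -18.0000  (k_3=60.7500)
row 3: 16.0000x + 6.0000y = 58.0000  (k_4=-15.2500)
Cramer on rows 1–2 → x = 2.5000, y = 3.0000
check cable 4: ‖A_4−P‖² = 15.2500 ≈ L_4² = 15.2500 ✓

(2.5000, 3.0000)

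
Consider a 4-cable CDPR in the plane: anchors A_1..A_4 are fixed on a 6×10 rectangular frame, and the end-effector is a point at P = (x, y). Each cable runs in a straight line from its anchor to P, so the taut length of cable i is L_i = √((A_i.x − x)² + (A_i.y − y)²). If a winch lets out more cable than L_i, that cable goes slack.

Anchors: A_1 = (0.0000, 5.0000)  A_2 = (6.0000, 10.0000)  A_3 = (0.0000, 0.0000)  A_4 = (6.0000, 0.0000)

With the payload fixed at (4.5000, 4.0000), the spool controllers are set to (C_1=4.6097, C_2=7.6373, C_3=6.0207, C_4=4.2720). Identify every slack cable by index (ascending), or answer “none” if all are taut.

2

cable 1: L_1 = ‖A_1−P‖ = 4.6098;  C_1 = 4.6097 → taut
cable 2: L_2 = ‖A_2−P‖ = 6.1847;  C_2 = 7.6373 → slack
cable 3: L_3 = ‖A_3−P‖ = 6.0208;  C_3 = 6.0207 → taut
cable 4: L_4 = ‖A_4−P‖ = 4.2720;  C_4 = 4.2720 → taut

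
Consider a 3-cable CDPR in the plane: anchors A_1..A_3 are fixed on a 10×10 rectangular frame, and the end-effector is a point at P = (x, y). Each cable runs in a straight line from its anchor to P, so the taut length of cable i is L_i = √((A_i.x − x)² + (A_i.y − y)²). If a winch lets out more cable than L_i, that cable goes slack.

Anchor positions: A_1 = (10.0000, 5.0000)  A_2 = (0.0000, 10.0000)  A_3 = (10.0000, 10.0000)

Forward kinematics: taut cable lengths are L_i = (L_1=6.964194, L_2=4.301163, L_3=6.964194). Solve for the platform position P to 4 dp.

circle eqns → linear via eq_j − eq_1; set q_j = A_j·A_j − L_j²
q_1 = 100.0000+25.0000−48.5000 = 76.5000
20.0000·x − 10.0000·y = q_1−q_2 = -5.0000
0.0000·x − 10.0000·y = q_1−q_3 = -75.0000
solve first two rows → x=3.5000, y=7.5000

(3.5000, 7.5000)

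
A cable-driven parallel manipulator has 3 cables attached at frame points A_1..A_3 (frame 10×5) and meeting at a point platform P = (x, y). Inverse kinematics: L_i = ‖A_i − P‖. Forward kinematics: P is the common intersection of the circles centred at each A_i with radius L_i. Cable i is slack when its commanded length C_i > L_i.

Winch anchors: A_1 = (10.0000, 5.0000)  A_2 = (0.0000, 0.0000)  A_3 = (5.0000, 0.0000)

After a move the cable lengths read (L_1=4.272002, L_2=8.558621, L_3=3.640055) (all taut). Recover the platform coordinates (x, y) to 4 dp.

(8.5000, 1.0000)

expand ‖A_i−P‖²=L_i² and subtract eq 1 (q_i ≔ ‖A_i‖²−L_i²)
q_1 = 100.0000+25.0000−18.2500 = 106.7500
eq1−eq2 → [20.0000  10.0000]·P = 180.0000
eq1−eq3 → [10.0000  10.0000]·P = 95.0000
2×2 solve → P = (8.5000, 1.0000)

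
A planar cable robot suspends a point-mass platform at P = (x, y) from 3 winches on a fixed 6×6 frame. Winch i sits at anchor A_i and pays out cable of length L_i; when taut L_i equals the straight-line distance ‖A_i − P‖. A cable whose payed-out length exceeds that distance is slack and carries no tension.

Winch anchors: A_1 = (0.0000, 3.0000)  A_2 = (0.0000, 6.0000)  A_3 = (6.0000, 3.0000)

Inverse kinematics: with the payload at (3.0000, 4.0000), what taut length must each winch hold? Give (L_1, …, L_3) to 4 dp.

(3.1623, 3.6056, 3.1623)

L_1: Δ = A_1−P = (-3.0000, -1.0000) → ‖Δ‖ = √10.0000 = 3.1623
L_2: Δ = A_2−P = (-3.0000, 2.0000) → ‖Δ‖ = √13.0000 = 3.6056
L_3: Δ = A_3−P = (3.0000, -1.0000) → ‖Δ‖ = √10.0000 = 3.1623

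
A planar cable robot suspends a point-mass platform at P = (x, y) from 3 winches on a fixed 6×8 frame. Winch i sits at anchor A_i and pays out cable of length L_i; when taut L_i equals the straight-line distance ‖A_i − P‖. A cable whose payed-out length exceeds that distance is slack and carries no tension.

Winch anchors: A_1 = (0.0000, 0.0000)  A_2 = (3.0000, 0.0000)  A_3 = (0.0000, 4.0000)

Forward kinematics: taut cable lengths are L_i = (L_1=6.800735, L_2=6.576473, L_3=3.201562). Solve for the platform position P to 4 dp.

(2.0000, 6.5000)

circle eqns → linear via eq_j − eq_1; set k_j = A_j·A_j − L_j²
k_1 = 0.0000+0.0000−46.2500 = -46.2500
-6.0000·x + 0.0000·y = k_1−k_2 = -12.0000
0.0000·x − 8.0000·y = k_1−k_3 = -52.0000
solve first two rows → x=2.0000, y=6.5000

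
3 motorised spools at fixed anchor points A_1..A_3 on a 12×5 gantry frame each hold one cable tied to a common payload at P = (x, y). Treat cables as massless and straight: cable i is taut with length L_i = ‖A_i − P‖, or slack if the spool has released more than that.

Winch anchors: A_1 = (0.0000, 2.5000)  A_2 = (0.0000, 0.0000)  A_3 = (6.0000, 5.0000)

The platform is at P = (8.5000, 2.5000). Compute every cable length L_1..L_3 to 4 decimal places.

cable 1: Δx=-8.5000, Δy=0.0000; L_1 = √(Δx²+Δy²) = 8.5000
cable 2: Δx=-8.5000, Δy=-2.5000; L_2 = √(Δx²+Δy²) = 8.8600
cable 3: Δx=-2.5000, Δy=2.5000; L_3 = √(Δx²+Δy²) = 3.5355

(8.5000, 8.8600, 3.5355)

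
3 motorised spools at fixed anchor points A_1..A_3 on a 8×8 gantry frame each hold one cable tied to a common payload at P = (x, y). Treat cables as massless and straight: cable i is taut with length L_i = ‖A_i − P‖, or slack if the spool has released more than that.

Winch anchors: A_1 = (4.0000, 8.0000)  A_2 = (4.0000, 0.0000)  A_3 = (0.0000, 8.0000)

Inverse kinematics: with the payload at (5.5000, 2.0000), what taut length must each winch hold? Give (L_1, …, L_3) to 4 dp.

(6.1847, 2.5000, 8.1394)

L_1 = √((4.0000−5.5000)² + (8.0000−2.0000)²) = 6.1847
L_2 = √((4.0000−5.5000)² + (0.0000−2.0000)²) = 2.5000
L_3 = √((0.0000−5.5000)² + (8.0000−2.0000)²) = 8.1394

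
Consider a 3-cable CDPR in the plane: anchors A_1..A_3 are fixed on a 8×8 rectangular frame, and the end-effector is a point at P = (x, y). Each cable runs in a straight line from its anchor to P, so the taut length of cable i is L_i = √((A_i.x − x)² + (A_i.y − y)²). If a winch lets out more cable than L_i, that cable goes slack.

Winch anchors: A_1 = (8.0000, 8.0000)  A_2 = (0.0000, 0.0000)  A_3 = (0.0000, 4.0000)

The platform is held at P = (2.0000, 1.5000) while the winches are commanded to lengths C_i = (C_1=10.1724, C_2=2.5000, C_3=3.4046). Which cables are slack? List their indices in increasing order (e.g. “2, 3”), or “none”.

1, 3

i=1: geometric 8.8459 vs commanded 10.1724 ⇒ slack
i=2: geometric 2.5000 vs commanded 2.5000 ⇒ taut
i=3: geometric 3.2016 vs commanded 3.4046 ⇒ slack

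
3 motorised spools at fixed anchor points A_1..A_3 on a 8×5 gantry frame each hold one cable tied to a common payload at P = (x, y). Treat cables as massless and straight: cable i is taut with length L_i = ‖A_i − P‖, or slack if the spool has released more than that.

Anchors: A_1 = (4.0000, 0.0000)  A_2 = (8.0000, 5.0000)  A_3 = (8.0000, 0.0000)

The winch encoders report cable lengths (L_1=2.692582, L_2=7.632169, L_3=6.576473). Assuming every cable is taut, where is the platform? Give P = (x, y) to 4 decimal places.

expand ‖A_i−P‖²=L_i² and subtract eq 1 (c_i ≔ ‖A_i‖²−L_i²)
c_1 = 16.0000+0.0000−7.2500 = 8.7500
eq1−eq2 → [-8.0000  -10.0000]·P = -22.0000
eq1−eq3 → [-8.0000  0.0000]·P = -12.0000
2×2 solve → P = (1.5000, 1.0000)

(1.5000, 1.0000)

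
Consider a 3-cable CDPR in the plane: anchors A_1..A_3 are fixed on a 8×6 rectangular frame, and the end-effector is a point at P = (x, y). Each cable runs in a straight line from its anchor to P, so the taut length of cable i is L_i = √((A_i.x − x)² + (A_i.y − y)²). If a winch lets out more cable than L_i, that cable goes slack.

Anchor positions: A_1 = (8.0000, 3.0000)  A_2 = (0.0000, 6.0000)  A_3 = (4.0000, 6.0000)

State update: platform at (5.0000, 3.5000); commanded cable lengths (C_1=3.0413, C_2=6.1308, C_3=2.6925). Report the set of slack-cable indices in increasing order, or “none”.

2

cable 1: √((3.0000)²+(-0.5000)²)=3.0414, C_1=3.0413: taut
cable 2: √((-5.0000)²+(2.5000)²)=5.5902, C_2=6.1308: slack
cable 3: √((-1.0000)²+(2.5000)²)=2.6926, C_3=2.6925: taut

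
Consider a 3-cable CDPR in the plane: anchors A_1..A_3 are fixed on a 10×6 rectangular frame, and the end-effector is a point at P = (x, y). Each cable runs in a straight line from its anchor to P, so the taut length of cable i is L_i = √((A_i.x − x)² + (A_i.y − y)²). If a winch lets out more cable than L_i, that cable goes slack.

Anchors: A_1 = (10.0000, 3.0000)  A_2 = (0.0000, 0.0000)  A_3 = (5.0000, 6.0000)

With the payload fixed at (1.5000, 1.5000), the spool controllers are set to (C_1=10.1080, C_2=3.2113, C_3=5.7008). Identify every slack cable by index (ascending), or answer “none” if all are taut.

1, 2

cable 1: L_1 = ‖A_1−P‖ = 8.6313;  C_1 = 10.1080 → slack
cable 2: L_2 = ‖A_2−P‖ = 2.1213;  C_2 = 3.2113 → slack
cable 3: L_3 = ‖A_3−P‖ = 5.7009;  C_3 = 5.7008 → taut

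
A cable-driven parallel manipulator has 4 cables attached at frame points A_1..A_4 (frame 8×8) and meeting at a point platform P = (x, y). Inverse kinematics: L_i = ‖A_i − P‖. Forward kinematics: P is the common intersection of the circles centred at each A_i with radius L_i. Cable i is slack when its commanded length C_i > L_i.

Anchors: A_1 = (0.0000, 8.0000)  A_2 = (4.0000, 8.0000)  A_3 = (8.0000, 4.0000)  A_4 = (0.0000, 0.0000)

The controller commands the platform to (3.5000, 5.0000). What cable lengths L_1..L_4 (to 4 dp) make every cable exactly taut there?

(4.6098, 3.0414, 4.6098, 6.1033)

L_1: Δ = A_1−P = (-3.5000, 3.0000) → ‖Δ‖ = √21.2500 = 4.6098
L_2: Δ = A_2−P = (0.5000, 3.0000) → ‖Δ‖ = √9.2500 = 3.0414
L_3: Δ = A_3−P = (4.5000, -1.0000) → ‖Δ‖ = √21.2500 = 4.6098
L_4: Δ = A_4−P = (-3.5000, -5.0000) → ‖Δ‖ = √37.2500 = 6.1033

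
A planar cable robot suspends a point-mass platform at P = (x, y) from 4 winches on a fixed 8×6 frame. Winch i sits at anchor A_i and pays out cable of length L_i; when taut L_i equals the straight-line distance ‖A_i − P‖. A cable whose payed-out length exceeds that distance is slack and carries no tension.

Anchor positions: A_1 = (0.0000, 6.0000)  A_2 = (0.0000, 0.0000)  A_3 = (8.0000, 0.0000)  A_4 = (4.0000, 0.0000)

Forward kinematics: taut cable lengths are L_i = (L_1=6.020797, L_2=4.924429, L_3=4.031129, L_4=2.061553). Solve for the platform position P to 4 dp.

each cable: (A_i−P)·(A_i−P) = L_i²; let c_i = ‖A_i‖²−L_i²
c_1 = 0.0000+36.0000−36.2500 = -0.2500
row 1: 0.0000x + 12.0000y = 24.0000  (c_2=-24.2500)
row 2: -16.0000x + 12.0000y = -48.0000  (c_3=47.7500)
row 3: -8.0000x + 12.0000y = -12.0000  (c_4=11.7500)
Cramer on rows 1–2 → x = 4.5000, y = 2.0000
check cable 4: ‖A_4−P‖² = 4.2500 ≈ L_4² = 4.2500 ✓

(4.5000, 2.0000)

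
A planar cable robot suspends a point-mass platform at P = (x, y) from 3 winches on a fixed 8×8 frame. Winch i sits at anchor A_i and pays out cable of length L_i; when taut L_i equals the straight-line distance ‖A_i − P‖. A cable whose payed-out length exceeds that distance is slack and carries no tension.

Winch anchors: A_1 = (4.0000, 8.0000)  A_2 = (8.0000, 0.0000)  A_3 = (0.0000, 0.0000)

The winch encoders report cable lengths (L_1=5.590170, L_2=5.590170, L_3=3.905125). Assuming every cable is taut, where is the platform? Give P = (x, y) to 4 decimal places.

expand ‖A_i−P‖²=L_i² and subtract eq 1 (q_i ≔ ‖A_i‖²−L_i²)
q_1 = 16.0000+64.0000−31.2500 = 48.7500
eq1−eq2 → [-8.0000  16.0000]·P = 16.0000
eq1−eq3 → [8.0000  16.0000]·P = 64.0000
2×2 solve → P = (3.0000, 2.5000)

(3.0000, 2.5000)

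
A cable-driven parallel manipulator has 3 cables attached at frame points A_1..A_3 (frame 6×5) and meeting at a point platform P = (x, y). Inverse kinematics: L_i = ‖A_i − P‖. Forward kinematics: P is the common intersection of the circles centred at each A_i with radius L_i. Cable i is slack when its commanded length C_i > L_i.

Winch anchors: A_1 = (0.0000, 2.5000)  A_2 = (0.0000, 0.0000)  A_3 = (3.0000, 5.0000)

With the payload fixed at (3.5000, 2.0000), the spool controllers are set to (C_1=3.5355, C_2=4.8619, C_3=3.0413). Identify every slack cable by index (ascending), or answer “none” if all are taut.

i=1: geometric 3.5355 vs commanded 3.5355 ⇒ taut
i=2: geometric 4.0311 vs commanded 4.8619 ⇒ slack
i=3: geometric 3.0414 vs commanded 3.0413 ⇒ taut

2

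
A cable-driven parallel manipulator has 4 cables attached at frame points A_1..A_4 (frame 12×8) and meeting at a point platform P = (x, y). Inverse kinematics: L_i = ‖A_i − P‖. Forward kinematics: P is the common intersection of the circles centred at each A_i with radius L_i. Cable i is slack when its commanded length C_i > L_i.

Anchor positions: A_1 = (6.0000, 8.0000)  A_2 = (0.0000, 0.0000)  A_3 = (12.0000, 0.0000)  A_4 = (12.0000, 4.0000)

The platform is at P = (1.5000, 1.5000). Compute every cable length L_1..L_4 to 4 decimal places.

(7.9057, 2.1213, 10.6066, 10.7935)

L_1: Δ = A_1−P = (4.5000, 6.5000) → ‖Δ‖ = √62.5000 = 7.9057
L_2: Δ = A_2−P = (-1.5000, -1.5000) → ‖Δ‖ = √4.5000 = 2.1213
L_3: Δ = A_3−P = (10.5000, -1.5000) → ‖Δ‖ = √112.5000 = 10.6066
L_4: Δ = A_4−P = (10.5000, 2.5000) → ‖Δ‖ = √116.5000 = 10.7935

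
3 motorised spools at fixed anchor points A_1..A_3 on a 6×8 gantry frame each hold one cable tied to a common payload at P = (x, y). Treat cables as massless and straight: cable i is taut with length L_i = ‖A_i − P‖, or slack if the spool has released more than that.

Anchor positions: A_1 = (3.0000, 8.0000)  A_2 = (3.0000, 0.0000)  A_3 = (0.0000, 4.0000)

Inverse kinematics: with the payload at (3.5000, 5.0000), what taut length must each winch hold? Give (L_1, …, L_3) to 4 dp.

L_1 = √((3.0000−3.5000)² + (8.0000−5.0000)²) = 3.0414
L_2 = √((3.0000−3.5000)² + (0.0000−5.0000)²) = 5.0249
L_3 = √((0.0000−3.5000)² + (4.0000−5.0000)²) = 3.6401

(3.0414, 5.0249, 3.6401)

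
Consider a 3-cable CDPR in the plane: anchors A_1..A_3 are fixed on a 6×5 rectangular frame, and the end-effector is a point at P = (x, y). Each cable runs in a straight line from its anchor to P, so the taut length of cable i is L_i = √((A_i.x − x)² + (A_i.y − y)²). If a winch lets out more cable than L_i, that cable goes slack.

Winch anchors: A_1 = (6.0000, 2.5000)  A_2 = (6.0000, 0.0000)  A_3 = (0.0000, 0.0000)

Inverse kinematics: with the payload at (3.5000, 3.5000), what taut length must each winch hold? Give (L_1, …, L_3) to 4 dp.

L_1 = √((6.0000−3.5000)² + (2.5000−3.5000)²) = 2.6926
L_2 = √((6.0000−3.5000)² + (0.0000−3.5000)²) = 4.3012
L_3 = √((0.0000−3.5000)² + (0.0000−3.5000)²) = 4.9497

(2.6926, 4.3012, 4.9497)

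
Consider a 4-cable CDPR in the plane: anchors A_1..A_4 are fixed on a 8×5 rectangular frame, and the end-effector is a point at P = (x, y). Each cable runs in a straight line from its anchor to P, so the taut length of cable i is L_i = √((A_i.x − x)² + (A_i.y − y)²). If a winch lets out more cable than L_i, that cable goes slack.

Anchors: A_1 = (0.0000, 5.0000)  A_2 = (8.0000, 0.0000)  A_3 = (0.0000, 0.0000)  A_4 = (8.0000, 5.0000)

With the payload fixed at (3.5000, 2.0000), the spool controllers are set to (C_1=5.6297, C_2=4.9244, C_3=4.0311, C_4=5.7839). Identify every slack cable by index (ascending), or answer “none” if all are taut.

1, 4

cable 1: L_1 = ‖A_1−P‖ = 4.6098;  C_1 = 5.6297 → slack
cable 2: L_2 = ‖A_2−P‖ = 4.9244;  C_2 = 4.9244 → taut
cable 3: L_3 = ‖A_3−P‖ = 4.0311;  C_3 = 4.0311 → taut
cable 4: L_4 = ‖A_4−P‖ = 5.4083;  C_4 = 5.7839 → slack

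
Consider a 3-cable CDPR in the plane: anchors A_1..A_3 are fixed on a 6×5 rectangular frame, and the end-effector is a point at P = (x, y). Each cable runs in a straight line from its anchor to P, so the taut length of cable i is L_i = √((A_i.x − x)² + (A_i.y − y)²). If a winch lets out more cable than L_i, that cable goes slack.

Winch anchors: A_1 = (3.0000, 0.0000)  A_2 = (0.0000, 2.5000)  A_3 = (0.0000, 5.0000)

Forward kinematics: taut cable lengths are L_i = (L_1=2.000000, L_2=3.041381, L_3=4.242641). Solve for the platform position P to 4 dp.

circle eqns → linear via eq_j − eq_1; set c_j = A_j·A_j − L_j²
c_1 = 9.0000+0.0000−4.0000 = 5.0000
6.0000·x − 5.0000·y = c_1−c_2 = 8.0000
6.0000·x − 10.0000·y = c_1−c_3 = -2.0000
solve first two rows → x=3.0000, y=2.0000

(3.0000, 2.0000)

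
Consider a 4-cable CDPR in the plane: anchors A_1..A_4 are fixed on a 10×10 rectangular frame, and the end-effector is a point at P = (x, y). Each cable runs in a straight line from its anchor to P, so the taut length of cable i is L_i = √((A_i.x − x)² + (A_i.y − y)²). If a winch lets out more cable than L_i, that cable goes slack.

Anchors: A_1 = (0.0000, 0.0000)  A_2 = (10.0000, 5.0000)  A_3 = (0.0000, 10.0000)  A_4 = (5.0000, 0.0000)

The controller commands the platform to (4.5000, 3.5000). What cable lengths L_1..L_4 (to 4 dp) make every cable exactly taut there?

L_1: Δ = A_1−P = (-4.5000, -3.5000) → ‖Δ‖ = √32.5000 = 5.7009
L_2: Δ = A_2−P = (5.5000, 1.5000) → ‖Δ‖ = √32.5000 = 5.7009
L_3: Δ = A_3−P = (-4.5000, 6.5000) → ‖Δ‖ = √62.5000 = 7.9057
L_4: Δ = A_4−P = (0.5000, -3.5000) → ‖Δ‖ = √12.5000 = 3.5355

(5.7009, 5.7009, 7.9057, 3.5355)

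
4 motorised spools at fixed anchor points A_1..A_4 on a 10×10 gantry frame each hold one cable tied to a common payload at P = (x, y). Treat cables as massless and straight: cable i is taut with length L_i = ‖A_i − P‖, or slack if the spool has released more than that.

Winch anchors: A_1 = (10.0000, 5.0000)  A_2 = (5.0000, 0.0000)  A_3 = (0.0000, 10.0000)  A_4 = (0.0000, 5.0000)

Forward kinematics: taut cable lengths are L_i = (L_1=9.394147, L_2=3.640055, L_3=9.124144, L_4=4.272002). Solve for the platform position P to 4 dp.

(1.5000, 1.0000)

expand ‖A_i−P‖²=L_i² and subtract eq 1 (c_i ≔ ‖A_i‖²−L_i²)
c_1 = 100.0000+25.0000−88.2500 = 36.7500
eq1−eq2 → [10.0000  10.0000]·P = 25.0000
eq1−eq3 → [20.0000  -10.0000]·P = 20.0000
eq1−eq4 → [20.0000  0.0000]·P = 30.0000
2×2 solve → P = (1.5000, 1.0000)
check cable 4: ‖A_4−P‖² = 18.2500 ≈ L_4² = 18.2500 ✓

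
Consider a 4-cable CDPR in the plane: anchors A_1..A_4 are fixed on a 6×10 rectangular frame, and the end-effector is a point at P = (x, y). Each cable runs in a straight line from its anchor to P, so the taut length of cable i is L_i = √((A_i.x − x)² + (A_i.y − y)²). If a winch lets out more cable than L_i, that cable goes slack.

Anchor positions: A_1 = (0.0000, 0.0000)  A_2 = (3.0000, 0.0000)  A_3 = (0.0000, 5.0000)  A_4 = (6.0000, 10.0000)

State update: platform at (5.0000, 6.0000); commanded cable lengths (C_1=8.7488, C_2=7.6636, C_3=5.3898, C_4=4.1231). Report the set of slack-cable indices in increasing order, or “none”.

cable 1: √((-5.0000)²+(-6.0000)²)=7.8102, C_1=8.7488: slack
cable 2: √((-2.0000)²+(-6.0000)²)=6.3246, C_2=7.6636: slack
cable 3: √((-5.0000)²+(-1.0000)²)=5.0990, C_3=5.3898: slack
cable 4: √((1.0000)²+(4.0000)²)=4.1231, C_4=4.1231: taut

1, 2, 3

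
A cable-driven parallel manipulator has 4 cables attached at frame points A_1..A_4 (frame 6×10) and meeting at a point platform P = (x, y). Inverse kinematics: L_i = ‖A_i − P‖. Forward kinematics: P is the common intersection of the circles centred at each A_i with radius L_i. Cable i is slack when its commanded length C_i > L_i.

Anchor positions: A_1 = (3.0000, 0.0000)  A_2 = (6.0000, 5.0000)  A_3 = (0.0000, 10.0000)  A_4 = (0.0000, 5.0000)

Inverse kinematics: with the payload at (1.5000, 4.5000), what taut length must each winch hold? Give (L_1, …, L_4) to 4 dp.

(4.7434, 4.5277, 5.7009, 1.5811)

L_1: Δ = A_1−P = (1.5000, -4.5000) → ‖Δ‖ = √22.5000 = 4.7434
L_2: Δ = A_2−P = (4.5000, 0.5000) → ‖Δ‖ = √20.5000 = 4.5277
L_3: Δ = A_3−P = (-1.5000, 5.5000) → ‖Δ‖ = √32.5000 = 5.7009
L_4: Δ = A_4−P = (-1.5000, 0.5000) → ‖Δ‖ = √2.5000 = 1.5811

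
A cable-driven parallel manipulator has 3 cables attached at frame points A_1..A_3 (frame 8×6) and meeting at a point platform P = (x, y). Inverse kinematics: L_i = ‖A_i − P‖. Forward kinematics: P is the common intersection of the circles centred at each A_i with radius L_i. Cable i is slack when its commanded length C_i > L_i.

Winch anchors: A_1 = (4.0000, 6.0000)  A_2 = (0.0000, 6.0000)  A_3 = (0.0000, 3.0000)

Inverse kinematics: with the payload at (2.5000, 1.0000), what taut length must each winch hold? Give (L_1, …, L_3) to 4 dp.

cable 1: Δx=1.5000, Δy=5.0000; L_1 = √(Δx²+Δy²) = 5.2202
cable 2: Δx=-2.5000, Δy=5.0000; L_2 = √(Δx²+Δy²) = 5.5902
cable 3: Δx=-2.5000, Δy=2.0000; L_3 = √(Δx²+Δy²) = 3.2016

(5.2202, 5.5902, 3.2016)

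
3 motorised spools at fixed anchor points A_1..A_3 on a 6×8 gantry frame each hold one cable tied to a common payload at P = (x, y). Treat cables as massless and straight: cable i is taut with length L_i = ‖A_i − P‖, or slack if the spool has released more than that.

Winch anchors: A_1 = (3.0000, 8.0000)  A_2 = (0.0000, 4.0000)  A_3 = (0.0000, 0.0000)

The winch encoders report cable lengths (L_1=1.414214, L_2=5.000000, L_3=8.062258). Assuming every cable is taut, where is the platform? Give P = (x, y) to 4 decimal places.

(4.0000, 7.0000)

expand ‖A_i−P‖²=L_i² and subtract eq 1 (q_i ≔ ‖A_i‖²−L_i²)
q_1 = 9.0000+64.0000−2.0000 = 71.0000
eq1−eq2 → [6.0000  8.0000]·P = 80.0000
eq1−eq3 → [6.0000  16.0000]·P = 136.0000
2×2 solve → P = (4.0000, 7.0000)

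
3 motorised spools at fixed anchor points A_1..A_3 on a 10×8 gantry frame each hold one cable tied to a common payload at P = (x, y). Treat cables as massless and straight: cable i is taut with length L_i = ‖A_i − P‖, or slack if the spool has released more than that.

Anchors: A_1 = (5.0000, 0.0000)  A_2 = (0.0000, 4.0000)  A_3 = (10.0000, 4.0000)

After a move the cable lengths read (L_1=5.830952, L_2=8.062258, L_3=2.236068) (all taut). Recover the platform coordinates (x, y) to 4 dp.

expand ‖A_i−P‖²=L_i² and subtract eq 1 (c_i ≔ ‖A_i‖²−L_i²)
c_1 = 25.0000+0.0000−34.0000 = -9.0000
eq1−eq2 → [10.0000  -8.0000]·P = 40.0000
eq1−eq3 → [-10.0000  -8.0000]·P = -120.0000
2×2 solve → P = (8.0000, 5.0000)

(8.0000, 5.0000)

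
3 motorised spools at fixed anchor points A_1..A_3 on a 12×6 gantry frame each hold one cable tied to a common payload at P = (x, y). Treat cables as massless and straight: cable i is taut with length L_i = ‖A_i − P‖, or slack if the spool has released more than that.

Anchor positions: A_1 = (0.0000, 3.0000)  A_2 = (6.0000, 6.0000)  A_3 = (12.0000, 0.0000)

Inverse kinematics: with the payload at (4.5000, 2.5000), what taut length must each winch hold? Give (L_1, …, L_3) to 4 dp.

(4.5277, 3.8079, 7.9057)

cable 1: Δx=-4.5000, Δy=0.5000; L_1 = √(Δx²+Δy²) = 4.5277
cable 2: Δx=1.5000, Δy=3.5000; L_2 = √(Δx²+Δy²) = 3.8079
cable 3: Δx=7.5000, Δy=-2.5000; L_3 = √(Δx²+Δy²) = 7.9057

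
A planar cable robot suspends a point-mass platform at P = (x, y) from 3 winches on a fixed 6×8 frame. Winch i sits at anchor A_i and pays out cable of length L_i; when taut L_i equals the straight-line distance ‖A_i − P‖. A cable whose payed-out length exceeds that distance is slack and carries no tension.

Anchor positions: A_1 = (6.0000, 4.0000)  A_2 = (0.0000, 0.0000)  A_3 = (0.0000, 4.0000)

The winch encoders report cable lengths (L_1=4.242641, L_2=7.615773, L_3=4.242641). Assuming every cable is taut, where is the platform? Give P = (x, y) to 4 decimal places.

(3.0000, 7.0000)

each cable: (A_i−P)·(A_i−P) = L_i²; let q_i = ‖A_i‖²−L_i²
q_1 = 36.0000+16.0000−18.0000 = 34.0000
row 1: 12.0000x + 8.0000y = 92.0000  (q_2=-58.0000)
row 2: 12.0000x + 0.0000y = 36.0000  (q_3=-2.0000)
Cramer on rows 1–2 → x = 3.0000, y = 7.0000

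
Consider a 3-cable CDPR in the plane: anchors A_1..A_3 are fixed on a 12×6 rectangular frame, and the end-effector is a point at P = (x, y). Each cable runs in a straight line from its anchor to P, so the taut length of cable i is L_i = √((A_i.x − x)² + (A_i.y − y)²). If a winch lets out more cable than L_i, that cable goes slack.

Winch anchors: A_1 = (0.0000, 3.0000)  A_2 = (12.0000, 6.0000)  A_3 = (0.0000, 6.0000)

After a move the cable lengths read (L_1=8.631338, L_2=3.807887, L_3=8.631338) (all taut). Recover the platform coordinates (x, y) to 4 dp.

circle eqns → linear via eq_j − eq_1; set q_j = A_j·A_j − L_j²
q_1 = 0.0000+9.0000−74.5000 = -65.5000
-24.0000·x − 6.0000·y = q_1−q_2 = -231.0000
0.0000·x − 6.0000·y = q_1−q_3 = -27.0000
solve first two rows → x=8.5000, y=4.5000

(8.5000, 4.5000)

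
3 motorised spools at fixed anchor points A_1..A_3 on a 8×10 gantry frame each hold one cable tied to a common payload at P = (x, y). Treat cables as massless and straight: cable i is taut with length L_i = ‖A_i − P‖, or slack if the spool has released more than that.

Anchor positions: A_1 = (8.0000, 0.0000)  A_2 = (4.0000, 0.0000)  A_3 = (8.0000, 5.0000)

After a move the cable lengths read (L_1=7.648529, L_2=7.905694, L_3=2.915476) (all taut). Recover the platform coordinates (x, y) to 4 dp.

(6.5000, 7.5000)

circle eqns → linear via eq_j − eq_1; set c_j = A_j·A_j − L_j²
c_1 = 64.0000+0.0000−58.5000 = 5.5000
8.0000·x + 0.0000·y = c_1−c_2 = 52.0000
0.0000·x − 10.0000·y = c_1−c_3 = -75.0000
solve first two rows → x=6.5000, y=7.5000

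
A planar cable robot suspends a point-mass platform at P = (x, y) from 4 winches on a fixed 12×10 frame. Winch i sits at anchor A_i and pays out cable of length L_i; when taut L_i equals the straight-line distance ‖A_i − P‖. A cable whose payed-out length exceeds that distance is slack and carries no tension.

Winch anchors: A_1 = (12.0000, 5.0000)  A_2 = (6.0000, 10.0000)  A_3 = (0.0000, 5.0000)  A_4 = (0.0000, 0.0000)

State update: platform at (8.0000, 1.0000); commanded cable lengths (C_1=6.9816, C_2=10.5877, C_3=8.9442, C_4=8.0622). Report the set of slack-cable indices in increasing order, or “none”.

cable 1: L_1 = ‖A_1−P‖ = 5.6569;  C_1 = 6.9816 → slack
cable 2: L_2 = ‖A_2−P‖ = 9.2195;  C_2 = 10.5877 → slack
cable 3: L_3 = ‖A_3−P‖ = 8.9443;  C_3 = 8.9442 → taut
cable 4: L_4 = ‖A_4−P‖ = 8.0623;  C_4 = 8.0622 → taut

1, 2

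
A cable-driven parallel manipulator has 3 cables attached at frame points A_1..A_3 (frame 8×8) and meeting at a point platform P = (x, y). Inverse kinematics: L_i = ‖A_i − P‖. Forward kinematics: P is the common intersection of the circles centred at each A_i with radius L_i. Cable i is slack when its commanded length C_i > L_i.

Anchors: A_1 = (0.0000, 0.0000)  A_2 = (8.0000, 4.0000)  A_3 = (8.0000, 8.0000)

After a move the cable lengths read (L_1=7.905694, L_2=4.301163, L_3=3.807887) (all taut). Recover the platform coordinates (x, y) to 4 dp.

each cable: (A_i−P)·(A_i−P) = L_i²; let c_i = ‖A_i‖²−L_i²
c_1 = 0.0000+0.0000−62.5000 = -62.5000
row 1: -16.0000x − 8.0000y = -124.0000  (c_2=61.5000)
row 2: -16.0000x − 16.0000y = -176.0000  (c_3=113.5000)
Cramer on rows 1–2 → x = 4.5000, y = 6.5000

(4.5000, 6.5000)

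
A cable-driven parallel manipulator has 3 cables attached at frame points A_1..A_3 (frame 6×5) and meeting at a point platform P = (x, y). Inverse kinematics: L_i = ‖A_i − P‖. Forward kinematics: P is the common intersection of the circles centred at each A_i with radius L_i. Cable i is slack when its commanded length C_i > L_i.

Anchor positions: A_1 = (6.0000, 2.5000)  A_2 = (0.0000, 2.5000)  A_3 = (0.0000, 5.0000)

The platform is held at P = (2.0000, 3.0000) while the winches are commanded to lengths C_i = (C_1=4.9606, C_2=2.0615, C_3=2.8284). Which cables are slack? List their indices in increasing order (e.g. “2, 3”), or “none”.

1

cable 1: √((4.0000)²+(-0.5000)²)=4.0311, C_1=4.9606: slack
cable 2: √((-2.0000)²+(-0.5000)²)=2.0616, C_2=2.0615: taut
cable 3: √((-2.0000)²+(2.0000)²)=2.8284, C_3=2.8284: taut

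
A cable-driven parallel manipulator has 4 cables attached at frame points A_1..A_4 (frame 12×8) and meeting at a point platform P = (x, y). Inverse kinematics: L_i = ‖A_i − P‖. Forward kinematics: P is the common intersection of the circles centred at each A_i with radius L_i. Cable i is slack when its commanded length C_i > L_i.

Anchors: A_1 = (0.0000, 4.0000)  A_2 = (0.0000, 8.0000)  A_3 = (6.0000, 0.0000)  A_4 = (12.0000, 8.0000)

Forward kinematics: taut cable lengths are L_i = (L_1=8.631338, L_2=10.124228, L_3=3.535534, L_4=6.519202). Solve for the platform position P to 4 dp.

(8.5000, 2.5000)

circle eqns → linear via eq_j − eq_1; set c_j = A_j·A_j − L_j²
c_1 = 0.0000+16.0000−74.5000 = -58.5000
0.0000·x − 8.0000·y = c_1−c_2 = -20.0000
-12.0000·x + 8.0000·y = c_1−c_3 = -82.0000
-24.0000·x − 8.0000·y = c_1−c_4 = -224.0000
solve first two rows → x=8.5000, y=2.5000
check cable 4: ‖A_4−P‖² = 42.5000 ≈ L_4² = 42.5000 ✓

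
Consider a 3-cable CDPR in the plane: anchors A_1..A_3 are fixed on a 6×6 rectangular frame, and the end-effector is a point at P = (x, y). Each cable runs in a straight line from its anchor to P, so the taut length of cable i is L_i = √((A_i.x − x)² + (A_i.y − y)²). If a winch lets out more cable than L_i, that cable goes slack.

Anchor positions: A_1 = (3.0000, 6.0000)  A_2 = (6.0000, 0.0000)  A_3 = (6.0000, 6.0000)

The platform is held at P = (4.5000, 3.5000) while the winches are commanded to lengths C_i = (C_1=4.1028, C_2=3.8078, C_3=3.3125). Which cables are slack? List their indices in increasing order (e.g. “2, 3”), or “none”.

cable 1: L_1 = ‖A_1−P‖ = 2.9155;  C_1 = 4.1028 → slack
cable 2: L_2 = ‖A_2−P‖ = 3.8079;  C_2 = 3.8078 → taut
cable 3: L_3 = ‖A_3−P‖ = 2.9155;  C_3 = 3.3125 → slack

1, 3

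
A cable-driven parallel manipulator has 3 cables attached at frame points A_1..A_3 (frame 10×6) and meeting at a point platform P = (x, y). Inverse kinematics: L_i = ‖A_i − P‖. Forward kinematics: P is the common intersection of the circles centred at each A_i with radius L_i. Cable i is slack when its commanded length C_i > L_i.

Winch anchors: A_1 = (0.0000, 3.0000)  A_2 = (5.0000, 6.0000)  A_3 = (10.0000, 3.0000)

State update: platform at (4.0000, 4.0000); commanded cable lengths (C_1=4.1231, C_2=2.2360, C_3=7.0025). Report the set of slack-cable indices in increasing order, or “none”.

cable 1: L_1 = ‖A_1−P‖ = 4.1231;  C_1 = 4.1231 → taut
cable 2: L_2 = ‖A_2−P‖ = 2.2361;  C_2 = 2.2360 → taut
cable 3: L_3 = ‖A_3−P‖ = 6.0828;  C_3 = 7.0025 → slack

3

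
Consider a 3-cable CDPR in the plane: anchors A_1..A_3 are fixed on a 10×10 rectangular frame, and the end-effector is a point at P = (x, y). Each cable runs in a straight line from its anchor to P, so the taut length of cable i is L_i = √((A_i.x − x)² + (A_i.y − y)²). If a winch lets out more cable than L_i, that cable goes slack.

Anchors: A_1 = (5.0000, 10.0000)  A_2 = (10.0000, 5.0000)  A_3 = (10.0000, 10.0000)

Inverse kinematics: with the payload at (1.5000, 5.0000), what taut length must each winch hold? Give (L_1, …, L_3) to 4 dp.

L_1 = √((5.0000−1.5000)² + (10.0000−5.0000)²) = 6.1033
L_2 = √((10.0000−1.5000)² + (5.0000−5.0000)²) = 8.5000
L_3 = √((10.0000−1.5000)² + (10.0000−5.0000)²) = 9.8615

(6.1033, 8.5000, 9.8615)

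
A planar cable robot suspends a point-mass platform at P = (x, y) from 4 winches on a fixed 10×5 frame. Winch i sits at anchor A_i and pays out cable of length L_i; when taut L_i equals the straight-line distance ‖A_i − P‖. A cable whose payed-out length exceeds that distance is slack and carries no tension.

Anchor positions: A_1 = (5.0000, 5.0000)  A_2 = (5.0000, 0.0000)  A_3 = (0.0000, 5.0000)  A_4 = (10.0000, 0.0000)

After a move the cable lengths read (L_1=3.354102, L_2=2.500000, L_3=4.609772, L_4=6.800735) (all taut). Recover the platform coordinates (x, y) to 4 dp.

expand ‖A_i−P‖²=L_i² and subtract eq 1 (k_i ≔ ‖A_i‖²−L_i²)
k_1 = 25.0000+25.0000−11.2500 = 38.7500
eq1−eq2 → [0.0000  10.0000]·P = 20.0000
eq1−eq3 → [10.0000  0.0000]·P = 35.0000
eq1−eq4 → [-10.0000  10.0000]·P = -15.0000
2×2 solve → P = (3.5000, 2.0000)
check cable 4: ‖A_4−P‖² = 46.2500 ≈ L_4² = 46.2500 ✓

(3.5000, 2.0000)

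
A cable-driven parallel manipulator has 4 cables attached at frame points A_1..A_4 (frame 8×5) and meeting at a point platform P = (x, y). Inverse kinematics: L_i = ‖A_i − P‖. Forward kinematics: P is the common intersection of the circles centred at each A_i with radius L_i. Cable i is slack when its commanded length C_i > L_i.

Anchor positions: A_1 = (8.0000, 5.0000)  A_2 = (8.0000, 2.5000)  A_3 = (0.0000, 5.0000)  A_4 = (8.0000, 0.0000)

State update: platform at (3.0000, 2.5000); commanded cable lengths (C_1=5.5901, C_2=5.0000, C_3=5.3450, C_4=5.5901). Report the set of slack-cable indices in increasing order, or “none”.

3

cable 1: √((5.0000)²+(2.5000)²)=5.5902, C_1=5.5901: taut
cable 2: √((5.0000)²+(0.0000)²)=5.0000, C_2=5.0000: taut
cable 3: √((-3.0000)²+(2.5000)²)=3.9051, C_3=5.3450: slack
cable 4: √((5.0000)²+(-2.5000)²)=5.5902, C_4=5.5901: taut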